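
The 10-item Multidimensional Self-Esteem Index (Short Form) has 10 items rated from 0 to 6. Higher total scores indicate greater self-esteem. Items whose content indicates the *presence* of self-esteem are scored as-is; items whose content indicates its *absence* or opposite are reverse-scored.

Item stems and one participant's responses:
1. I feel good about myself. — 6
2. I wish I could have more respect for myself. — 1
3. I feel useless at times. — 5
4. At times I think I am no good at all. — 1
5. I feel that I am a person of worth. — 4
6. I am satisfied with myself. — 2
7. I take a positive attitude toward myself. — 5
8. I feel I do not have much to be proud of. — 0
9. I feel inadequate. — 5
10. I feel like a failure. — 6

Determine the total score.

35

Items 2, 3, 4, 8, 9, 10 describe the absence/opposite of self-esteem → reverse-score.
reverse-coded value = 6 − response.
  item 1: 6
  item 2: 6 − 1 = 5
  item 3: 6 − 5 = 1
  item 4: 6 − 1 = 5
  item 5: 4
  item 6: 2
  item 7: 5
  item 8: 6 − 0 = 6
  item 9: 6 − 5 = 1
  item 10: 6 − 6 = 0
Total = 6 + 5 + 1 + 5 + 4 + 2 + 5 + 6 + 1 + 0 = 35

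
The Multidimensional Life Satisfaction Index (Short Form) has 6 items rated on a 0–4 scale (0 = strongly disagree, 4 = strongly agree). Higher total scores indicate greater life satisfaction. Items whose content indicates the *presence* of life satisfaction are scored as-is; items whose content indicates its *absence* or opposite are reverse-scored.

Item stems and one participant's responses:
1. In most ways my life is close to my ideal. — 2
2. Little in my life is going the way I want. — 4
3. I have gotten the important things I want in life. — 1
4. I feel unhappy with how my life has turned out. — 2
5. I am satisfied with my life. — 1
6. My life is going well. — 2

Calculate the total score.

8

Items 2, 4 describe the absence/opposite of life satisfaction → reverse-score.
on a 0–4 scale, reversed = 4 − raw.
  item 1: 2
  item 2: 4 − 4 = 0
  item 3: 1
  item 4: 4 − 2 = 2
  item 5: 1
  item 6: 2
Total = 2 + 0 + 1 + 2 + 1 + 2 = 8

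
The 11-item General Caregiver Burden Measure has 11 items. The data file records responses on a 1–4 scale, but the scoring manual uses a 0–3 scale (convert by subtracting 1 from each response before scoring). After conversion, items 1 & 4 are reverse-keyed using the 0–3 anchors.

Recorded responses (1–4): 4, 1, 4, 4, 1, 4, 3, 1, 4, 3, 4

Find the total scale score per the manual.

16

Convert to 0–3: 3, 0, 3, 3, 0, 3, 2, 0, 3, 2, 3
Reverse-coded (reversed = (0+3) − raw = 3 − raw):
  item 1: 3 − 3 = 0
  item 4: 3 − 3 = 0
Scored: 0, 0, 3, 0, 0, 3, 2, 0, 3, 2, 3
Total = 16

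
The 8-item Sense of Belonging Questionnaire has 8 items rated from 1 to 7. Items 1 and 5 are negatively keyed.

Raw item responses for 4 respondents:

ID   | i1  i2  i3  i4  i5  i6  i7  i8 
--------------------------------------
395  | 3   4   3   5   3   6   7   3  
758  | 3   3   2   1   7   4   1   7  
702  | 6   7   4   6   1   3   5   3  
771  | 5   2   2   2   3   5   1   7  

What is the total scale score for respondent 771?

27

Respondent 771 raw: 5, 2, 2, 2, 3, 5, 1, 7.
Reverse-coded (on a 1–7 scale, reversed = 8 − raw):
  item 1: 8 − 5 = 3
  item 2: 2
  item 3: 2
  item 4: 2
  item 5: 8 − 3 = 5
  item 6: 5
  item 7: 1
  item 8: 7
Sum = 3 + 2 + 2 + 2 + 5 + 5 + 1 + 7 = 27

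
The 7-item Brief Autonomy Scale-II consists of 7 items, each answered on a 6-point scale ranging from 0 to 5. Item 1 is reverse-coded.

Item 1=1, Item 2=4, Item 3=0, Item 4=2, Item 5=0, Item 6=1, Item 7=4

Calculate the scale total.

15

Reverse-coded items use 5 − raw:
  item 1: 5 − 1 = 4
Scored responses: 4, 4, 0, 2, 0, 1, 4
Total = 4 + 4 + 0 + 2 + 0 + 1 + 4 = 15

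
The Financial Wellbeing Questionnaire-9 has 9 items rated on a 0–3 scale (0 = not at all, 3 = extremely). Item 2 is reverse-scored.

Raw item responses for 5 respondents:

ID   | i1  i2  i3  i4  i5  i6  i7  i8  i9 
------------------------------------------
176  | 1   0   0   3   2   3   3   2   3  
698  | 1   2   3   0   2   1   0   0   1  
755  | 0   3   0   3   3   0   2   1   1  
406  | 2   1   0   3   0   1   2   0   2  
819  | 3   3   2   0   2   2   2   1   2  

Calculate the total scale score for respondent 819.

14

Respondent 819 raw: 3, 3, 2, 0, 2, 2, 2, 1, 2.
Reverse-coded (reverse-coded value = 3 − response):
  item 1: 3
  item 2: 3 − 3 = 0
  item 3: 2
  item 4: 0
  item 5: 2
  item 6: 2
  item 7: 2
  item 8: 1
  item 9: 2
Sum = 3 + 0 + 2 + 0 + 2 + 2 + 2 + 1 + 2 = 14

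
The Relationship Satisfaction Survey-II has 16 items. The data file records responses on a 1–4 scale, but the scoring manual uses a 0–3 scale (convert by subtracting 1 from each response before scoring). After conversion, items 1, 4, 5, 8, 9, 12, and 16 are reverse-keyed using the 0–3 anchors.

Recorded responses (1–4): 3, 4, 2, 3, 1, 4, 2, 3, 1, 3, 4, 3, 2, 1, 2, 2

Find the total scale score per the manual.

Convert to 0–3: 2, 3, 1, 2, 0, 3, 1, 2, 0, 2, 3, 2, 1, 0, 1, 1
Reverse-coded (on a 0–3 scale, reversed = 3 − raw):
  item 1: 3 − 2 = 1
  item 4: 3 − 2 = 1
  item 5: 3 − 0 = 3
  item 8: 3 − 2 = 1
  item 9: 3 − 0 = 3
  item 12: 3 − 2 = 1
  item 16: 3 − 1 = 2
Scored: 1, 3, 1, 1, 3, 3, 1, 1, 3, 2, 3, 1, 1, 0, 1, 2
Total = 27

27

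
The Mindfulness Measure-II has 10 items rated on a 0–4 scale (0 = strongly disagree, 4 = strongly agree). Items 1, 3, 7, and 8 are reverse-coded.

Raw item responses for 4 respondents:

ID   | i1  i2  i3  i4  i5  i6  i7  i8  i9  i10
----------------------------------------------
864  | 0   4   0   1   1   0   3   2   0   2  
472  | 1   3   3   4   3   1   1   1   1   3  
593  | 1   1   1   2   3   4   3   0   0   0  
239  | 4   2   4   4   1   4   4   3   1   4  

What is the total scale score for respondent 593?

21

Respondent 593 raw: 1, 1, 1, 2, 3, 4, 3, 0, 0, 0.
Reverse-coded (on a 0–4 scale, reversed = 4 − raw):
  item 1: 4 − 1 = 3
  item 2: 1
  item 3: 4 − 1 = 3
  item 4: 2
  item 5: 3
  item 6: 4
  item 7: 4 − 3 = 1
  item 8: 4 − 0 = 4
  item 9: 0
  item 10: 0
Sum = 3 + 1 + 3 + 2 + 3 + 4 + 1 + 4 + 0 + 0 = 21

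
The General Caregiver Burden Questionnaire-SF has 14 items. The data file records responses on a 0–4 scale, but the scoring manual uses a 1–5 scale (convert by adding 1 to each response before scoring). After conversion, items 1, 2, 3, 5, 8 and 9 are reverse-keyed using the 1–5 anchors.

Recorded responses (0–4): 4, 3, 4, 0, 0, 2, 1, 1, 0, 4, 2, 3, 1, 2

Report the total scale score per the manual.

41

Convert to 1–5: 5, 4, 5, 1, 1, 3, 2, 2, 1, 5, 3, 4, 2, 3
Reverse-coded (on a 1–5 scale, reversed = 6 − raw):
  item 1: 6 − 5 = 1
  item 2: 6 − 4 = 2
  item 3: 6 − 5 = 1
  item 5: 6 − 1 = 5
  item 8: 6 − 2 = 4
  item 9: 6 − 1 = 5
Scored: 1, 2, 1, 1, 5, 3, 2, 4, 5, 5, 3, 4, 2, 3
Total = 41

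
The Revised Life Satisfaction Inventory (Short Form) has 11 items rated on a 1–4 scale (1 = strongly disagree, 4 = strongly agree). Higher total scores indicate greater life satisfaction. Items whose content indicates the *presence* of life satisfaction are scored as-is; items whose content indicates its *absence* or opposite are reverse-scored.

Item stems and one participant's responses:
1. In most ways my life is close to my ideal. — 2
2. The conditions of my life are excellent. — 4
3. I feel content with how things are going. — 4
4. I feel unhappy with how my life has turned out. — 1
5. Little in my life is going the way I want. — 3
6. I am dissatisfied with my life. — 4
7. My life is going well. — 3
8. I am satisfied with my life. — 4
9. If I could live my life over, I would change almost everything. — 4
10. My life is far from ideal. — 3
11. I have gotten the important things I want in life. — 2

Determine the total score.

29

Items 4, 5, 6, 9, 10 describe the absence/opposite of life satisfaction → reverse-score.
reversed = (1+4) − raw = 5 − raw.
  item 1: 2
  item 2: 4
  item 3: 4
  item 4: 5 − 1 = 4
  item 5: 5 − 3 = 2
  item 6: 5 − 4 = 1
  item 7: 3
  item 8: 4
  item 9: 5 − 4 = 1
  item 10: 5 − 3 = 2
  item 11: 2
Total = 2 + 4 + 4 + 4 + 2 + 1 + 3 + 4 + 1 + 2 + 2 = 29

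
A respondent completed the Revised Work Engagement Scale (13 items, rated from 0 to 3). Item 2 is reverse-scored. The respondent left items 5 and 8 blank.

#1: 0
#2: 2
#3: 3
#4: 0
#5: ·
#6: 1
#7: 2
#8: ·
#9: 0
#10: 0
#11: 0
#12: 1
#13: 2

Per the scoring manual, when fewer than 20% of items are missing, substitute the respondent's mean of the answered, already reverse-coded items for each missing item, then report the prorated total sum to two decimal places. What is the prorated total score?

Reverse-coded (reverse-coded value = 3 − response):
  item 2: 3 − 2 = 1
Completed scored items (11 of 13): 0, 1, 3, 0, 1, 2, 0, 0, 0, 1, 2; sum = 10.
Person mean = 10 / 11 ≈ 0.9091
Prorated total = (10 / 11) × 13 = 11.82 (to 2 dp)

11.82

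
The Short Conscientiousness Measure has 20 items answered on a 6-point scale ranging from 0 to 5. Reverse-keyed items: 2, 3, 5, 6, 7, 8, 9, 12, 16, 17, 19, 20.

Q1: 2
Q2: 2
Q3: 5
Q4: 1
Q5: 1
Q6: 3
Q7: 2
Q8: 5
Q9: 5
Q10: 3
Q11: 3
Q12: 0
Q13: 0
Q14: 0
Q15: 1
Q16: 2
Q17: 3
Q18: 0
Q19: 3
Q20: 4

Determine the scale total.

Reverse-coded items (reversed = (0+5) − raw = 5 − raw):
  item 2: 5 − 2 = 3
  item 3: 5 − 5 = 0
  item 5: 5 − 1 = 4
  item 6: 5 − 3 = 2
  item 7: 5 − 2 = 3
  item 8: 5 − 5 = 0
  item 9: 5 − 5 = 0
  item 12: 5 − 0 = 5
  item 16: 5 − 2 = 3
  item 17: 5 − 3 = 2
  item 19: 5 − 3 = 2
  item 20: 5 − 4 = 1
Scored responses: 2, 3, 0, 1, 4, 2, 3, 0, 0, 3, 3, 5, 0, 0, 1, 3, 2, 0, 2, 1
Total = 2 + 3 + 0 + 1 + 4 + 2 + 3 + 0 + 0 + 3 + 3 + 5 + 0 + 0 + 1 + 3 + 2 + 0 + 2 + 1 = 35

35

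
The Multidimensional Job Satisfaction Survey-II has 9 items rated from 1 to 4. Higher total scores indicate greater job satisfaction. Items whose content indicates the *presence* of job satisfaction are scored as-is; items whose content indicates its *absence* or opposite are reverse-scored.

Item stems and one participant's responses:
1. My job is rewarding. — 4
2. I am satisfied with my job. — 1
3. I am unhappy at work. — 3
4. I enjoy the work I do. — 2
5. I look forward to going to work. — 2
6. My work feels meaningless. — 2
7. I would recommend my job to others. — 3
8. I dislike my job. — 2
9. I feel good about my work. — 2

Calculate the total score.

Items 3, 6, 8 describe the absence/opposite of job satisfaction → reverse-score.
reverse-coded value = 5 − response.
  item 1: 4
  item 2: 1
  item 3: 5 − 3 = 2
  item 4: 2
  item 5: 2
  item 6: 5 − 2 = 3
  item 7: 3
  item 8: 5 − 2 = 3
  item 9: 2
Total = 4 + 1 + 2 + 2 + 2 + 3 + 3 + 3 + 2 = 22

22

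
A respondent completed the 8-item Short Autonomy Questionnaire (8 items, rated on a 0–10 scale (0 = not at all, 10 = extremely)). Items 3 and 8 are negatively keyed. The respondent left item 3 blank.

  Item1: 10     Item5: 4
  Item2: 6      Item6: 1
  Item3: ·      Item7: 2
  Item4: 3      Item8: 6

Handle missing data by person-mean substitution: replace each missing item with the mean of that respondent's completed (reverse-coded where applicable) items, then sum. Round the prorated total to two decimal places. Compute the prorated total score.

Reverse-coded (reverse-coded value = 10 − response):
  item 8: 10 − 6 = 4
Completed scored items (7 of 8): 10, 6, 3, 4, 1, 2, 4; sum = 30.
Person mean = 30 / 7 ≈ 4.2857
Prorated total = (30 / 7) × 8 = 34.29 (to 2 dp)

34.29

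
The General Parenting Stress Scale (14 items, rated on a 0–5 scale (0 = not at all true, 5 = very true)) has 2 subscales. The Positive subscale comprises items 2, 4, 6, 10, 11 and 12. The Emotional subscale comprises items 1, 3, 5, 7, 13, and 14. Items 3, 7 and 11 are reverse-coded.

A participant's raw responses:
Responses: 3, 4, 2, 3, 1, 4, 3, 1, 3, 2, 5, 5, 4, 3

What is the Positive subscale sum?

Positive items: 2, 4, 6, 10, 11, 12.
Of these, item 11 is reverse-coded; on a 0–5 scale, reversed = 5 − raw.
  item 2: 4
  item 4: 3
  item 6: 4
  item 10: 2
  item 11: 5 − 5 = 0
  item 12: 5
Sum = 4 + 3 + 4 + 2 + 0 + 5 = 18

18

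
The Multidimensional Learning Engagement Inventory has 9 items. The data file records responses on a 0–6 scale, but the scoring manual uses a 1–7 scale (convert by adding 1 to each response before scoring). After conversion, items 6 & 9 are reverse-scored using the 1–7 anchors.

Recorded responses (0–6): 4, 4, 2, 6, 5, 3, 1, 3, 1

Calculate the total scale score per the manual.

Convert to 1–7: 5, 5, 3, 7, 6, 4, 2, 4, 2
Reverse-coded (reverse-coded value = 8 − response):
  item 6: 8 − 4 = 4
  item 9: 8 − 2 = 6
Scored: 5, 5, 3, 7, 6, 4, 2, 4, 6
Total = 42

42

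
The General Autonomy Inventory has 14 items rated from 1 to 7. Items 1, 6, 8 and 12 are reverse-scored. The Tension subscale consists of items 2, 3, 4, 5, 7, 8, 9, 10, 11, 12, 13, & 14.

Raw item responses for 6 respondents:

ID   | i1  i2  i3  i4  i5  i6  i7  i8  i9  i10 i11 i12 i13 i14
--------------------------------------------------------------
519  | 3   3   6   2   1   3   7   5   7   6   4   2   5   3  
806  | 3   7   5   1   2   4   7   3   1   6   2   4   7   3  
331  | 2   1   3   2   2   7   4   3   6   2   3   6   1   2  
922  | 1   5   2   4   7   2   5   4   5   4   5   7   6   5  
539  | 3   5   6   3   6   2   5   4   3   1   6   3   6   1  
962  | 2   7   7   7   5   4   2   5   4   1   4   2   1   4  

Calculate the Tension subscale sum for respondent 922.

Respondent 922 raw: 1, 5, 2, 4, 7, 2, 5, 4, 5, 4, 5, 7, 6, 5.
Tension items: 2, 3, 4, 5, 7, 8, 9, 10, 11, 12, 13, 14.
Reverse-coded (reversed = (1+7) − raw = 8 − raw):
  item 2: 5
  item 3: 2
  item 4: 4
  item 5: 7
  item 7: 5
  item 8: 8 − 4 = 4
  item 9: 5
  item 10: 4
  item 11: 5
  item 12: 8 − 7 = 1
  item 13: 6
  item 14: 5
Sum = 5 + 2 + 4 + 7 + 5 + 4 + 5 + 4 + 5 + 1 + 6 + 5 = 53

53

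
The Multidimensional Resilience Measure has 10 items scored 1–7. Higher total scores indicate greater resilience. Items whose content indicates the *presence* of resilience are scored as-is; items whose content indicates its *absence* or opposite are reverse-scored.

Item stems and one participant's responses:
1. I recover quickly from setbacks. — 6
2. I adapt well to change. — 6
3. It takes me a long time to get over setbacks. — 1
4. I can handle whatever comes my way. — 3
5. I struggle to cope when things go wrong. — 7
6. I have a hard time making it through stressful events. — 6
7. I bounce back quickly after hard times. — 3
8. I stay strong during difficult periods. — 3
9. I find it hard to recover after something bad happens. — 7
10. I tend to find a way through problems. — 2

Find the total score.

Items 3, 5, 6, 9 describe the absence/opposite of resilience → reverse-score.
on a 1–7 scale, reversed = 8 − raw.
  item 1: 6
  item 2: 6
  item 3: 8 − 1 = 7
  item 4: 3
  item 5: 8 − 7 = 1
  item 6: 8 − 6 = 2
  item 7: 3
  item 8: 3
  item 9: 8 − 7 = 1
  item 10: 2
Total = 6 + 6 + 7 + 3 + 1 + 2 + 3 + 3 + 1 + 2 = 34

34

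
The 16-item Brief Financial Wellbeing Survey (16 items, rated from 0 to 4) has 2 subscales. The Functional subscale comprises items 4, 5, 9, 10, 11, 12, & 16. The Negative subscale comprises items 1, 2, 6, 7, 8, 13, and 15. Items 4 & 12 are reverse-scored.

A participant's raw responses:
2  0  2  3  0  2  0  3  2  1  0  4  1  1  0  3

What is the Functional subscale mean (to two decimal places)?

Functional items: 4, 5, 9, 10, 11, 12, 16.
Of these, items 4 and 12 are reverse-scored; reverse-coded value = 4 − response.
  item 4: 4 − 3 = 1
  item 5: 0
  item 9: 2
  item 10: 1
  item 11: 0
  item 12: 4 − 4 = 0
  item 16: 3
Sum = 1 + 0 + 2 + 1 + 0 + 0 + 3 = 7
Mean = 7 / 7 = 1.00

1.00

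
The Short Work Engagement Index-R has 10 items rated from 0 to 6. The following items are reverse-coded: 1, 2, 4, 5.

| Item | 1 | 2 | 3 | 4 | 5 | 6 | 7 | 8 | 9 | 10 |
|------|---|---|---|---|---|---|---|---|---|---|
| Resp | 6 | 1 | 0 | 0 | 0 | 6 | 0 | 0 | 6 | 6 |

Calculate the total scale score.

Raw sum = 25. Reverse-coded items: 1, 2, 4, 5; their raw sum = 7.
Each reversal replaces raw with 6 − raw, changing the total by 6 − 2·raw per item.
Total = 25 + 4·6 − 2·7 = 25 + 24 − 14 = 35

35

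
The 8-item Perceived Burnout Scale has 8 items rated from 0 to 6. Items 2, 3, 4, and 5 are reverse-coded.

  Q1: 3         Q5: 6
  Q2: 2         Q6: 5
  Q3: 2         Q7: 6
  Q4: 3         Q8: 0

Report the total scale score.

25

Reversing items 2, 3, 4 and 5 with 6 − raw:
Total = 3 + (6−2) + (6−2) + (6−3) + (6−6) + 5 + 6 + 0
      = 3 + 4 + 4 + 3 + 0 + 5 + 6 + 0 = 25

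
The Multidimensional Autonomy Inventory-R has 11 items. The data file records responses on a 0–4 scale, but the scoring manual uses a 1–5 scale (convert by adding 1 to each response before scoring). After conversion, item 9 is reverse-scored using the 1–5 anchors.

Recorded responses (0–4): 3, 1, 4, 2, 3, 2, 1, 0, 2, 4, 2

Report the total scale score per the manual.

Convert to 1–5: 4, 2, 5, 3, 4, 3, 2, 1, 3, 5, 3
Reverse-coded (reversed = (1+5) − raw = 6 − raw):
  item 9: 6 − 3 = 3
Scored: 4, 2, 5, 3, 4, 3, 2, 1, 3, 5, 3
Total = 35

35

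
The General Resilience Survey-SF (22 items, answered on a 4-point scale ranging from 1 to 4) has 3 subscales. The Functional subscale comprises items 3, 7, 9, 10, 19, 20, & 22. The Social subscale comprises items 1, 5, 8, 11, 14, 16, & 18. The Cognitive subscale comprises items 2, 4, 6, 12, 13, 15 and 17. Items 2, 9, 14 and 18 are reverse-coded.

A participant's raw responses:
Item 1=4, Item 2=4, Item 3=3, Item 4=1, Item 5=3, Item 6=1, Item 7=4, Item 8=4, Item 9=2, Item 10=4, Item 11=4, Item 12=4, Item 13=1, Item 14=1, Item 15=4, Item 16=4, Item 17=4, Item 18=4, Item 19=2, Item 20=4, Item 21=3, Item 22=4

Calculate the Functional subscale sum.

24

Functional items: 3, 7, 9, 10, 19, 20, 22.
Of these, item 9 is reverse-coded; on a 1–4 scale, reversed = 5 − raw.
  item 3: 3
  item 7: 4
  item 9: 5 − 2 = 3
  item 10: 4
  item 19: 2
  item 20: 4
  item 22: 4
Sum = 3 + 4 + 3 + 4 + 2 + 4 + 4 = 24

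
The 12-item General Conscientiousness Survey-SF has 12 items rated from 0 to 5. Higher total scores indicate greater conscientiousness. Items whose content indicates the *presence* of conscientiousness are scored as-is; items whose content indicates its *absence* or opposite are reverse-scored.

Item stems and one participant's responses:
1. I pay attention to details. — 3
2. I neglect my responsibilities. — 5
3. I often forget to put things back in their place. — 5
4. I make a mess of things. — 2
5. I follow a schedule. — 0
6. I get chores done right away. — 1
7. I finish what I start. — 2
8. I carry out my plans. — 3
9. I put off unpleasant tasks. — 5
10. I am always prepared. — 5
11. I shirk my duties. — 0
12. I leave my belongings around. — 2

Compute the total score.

25

Items 2, 3, 4, 9, 11, 12 describe the absence/opposite of conscientiousness → reverse-score.
on a 0–5 scale, reversed = 5 − raw.
  item 1: 3
  item 2: 5 − 5 = 0
  item 3: 5 − 5 = 0
  item 4: 5 − 2 = 3
  item 5: 0
  item 6: 1
  item 7: 2
  item 8: 3
  item 9: 5 − 5 = 0
  item 10: 5
  item 11: 5 − 0 = 5
  item 12: 5 − 2 = 3
Total = 3 + 0 + 0 + 3 + 0 + 1 + 2 + 3 + 0 + 5 + 5 + 3 = 25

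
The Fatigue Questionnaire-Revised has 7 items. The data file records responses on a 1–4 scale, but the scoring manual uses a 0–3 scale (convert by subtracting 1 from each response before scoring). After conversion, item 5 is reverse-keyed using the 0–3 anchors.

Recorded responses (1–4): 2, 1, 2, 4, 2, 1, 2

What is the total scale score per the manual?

8

Convert to 0–3: 1, 0, 1, 3, 1, 0, 1
Reverse-coded (on a 0–3 scale, reversed = 3 − raw):
  item 5: 3 − 1 = 2
Scored: 1, 0, 1, 3, 2, 0, 1
Total = 8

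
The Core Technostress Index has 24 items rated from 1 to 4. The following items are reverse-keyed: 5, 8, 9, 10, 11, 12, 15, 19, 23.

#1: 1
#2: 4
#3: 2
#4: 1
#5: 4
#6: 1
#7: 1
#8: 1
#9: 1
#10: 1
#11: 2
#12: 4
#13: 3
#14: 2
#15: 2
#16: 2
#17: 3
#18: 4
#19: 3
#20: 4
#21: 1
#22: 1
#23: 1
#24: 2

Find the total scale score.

Raw sum = 51. Reverse-keyed items: 5, 8, 9, 10, 11, 12, 15, 19, 23; their raw sum = 19.
Each reversal replaces raw with 5 − raw, changing the total by 5 − 2·raw per item.
Total = 51 + 9·5 − 2·19 = 51 + 45 − 38 = 58

58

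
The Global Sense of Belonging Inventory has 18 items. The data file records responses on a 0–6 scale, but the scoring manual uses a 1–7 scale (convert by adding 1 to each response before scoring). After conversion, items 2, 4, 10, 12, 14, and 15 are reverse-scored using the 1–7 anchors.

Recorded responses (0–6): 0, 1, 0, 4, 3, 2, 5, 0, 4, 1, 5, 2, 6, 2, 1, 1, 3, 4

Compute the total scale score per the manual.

76

Convert to 1–7: 1, 2, 1, 5, 4, 3, 6, 1, 5, 2, 6, 3, 7, 3, 2, 2, 4, 5
Reverse-coded (reversed = (1+7) − raw = 8 − raw):
  item 2: 8 − 2 = 6
  item 4: 8 − 5 = 3
  item 10: 8 − 2 = 6
  item 12: 8 − 3 = 5
  item 14: 8 − 3 = 5
  item 15: 8 − 2 = 6
Scored: 1, 6, 1, 3, 4, 3, 6, 1, 5, 6, 6, 5, 7, 5, 6, 2, 4, 5
Total = 76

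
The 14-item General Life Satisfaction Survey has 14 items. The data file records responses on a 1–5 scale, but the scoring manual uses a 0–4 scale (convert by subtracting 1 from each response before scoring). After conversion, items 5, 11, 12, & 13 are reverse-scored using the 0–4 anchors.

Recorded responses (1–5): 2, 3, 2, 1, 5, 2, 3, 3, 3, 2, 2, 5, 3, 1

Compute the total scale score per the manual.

Convert to 0–4: 1, 2, 1, 0, 4, 1, 2, 2, 2, 1, 1, 4, 2, 0
Reverse-coded (on a 0–4 scale, reversed = 4 − raw):
  item 5: 4 − 4 = 0
  item 11: 4 − 1 = 3
  item 12: 4 − 4 = 0
  item 13: 4 − 2 = 2
Scored: 1, 2, 1, 0, 0, 1, 2, 2, 2, 1, 3, 0, 2, 0
Total = 17

17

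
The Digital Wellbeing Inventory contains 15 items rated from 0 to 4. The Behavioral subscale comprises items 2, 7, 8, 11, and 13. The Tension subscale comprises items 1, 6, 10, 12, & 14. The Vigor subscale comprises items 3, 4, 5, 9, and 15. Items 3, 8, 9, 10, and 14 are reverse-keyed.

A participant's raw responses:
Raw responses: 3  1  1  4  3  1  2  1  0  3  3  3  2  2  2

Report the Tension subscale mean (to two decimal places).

Tension items: 1, 6, 10, 12, 14.
Of these, items 10 & 14 are reverse-keyed; reversed = (0+4) − raw = 4 − raw.
  item 1: 3
  item 6: 1
  item 10: 4 − 3 = 1
  item 12: 3
  item 14: 4 − 2 = 2
Sum = 3 + 1 + 1 + 3 + 2 = 10
Mean = 10 / 5 = 2.00

2.00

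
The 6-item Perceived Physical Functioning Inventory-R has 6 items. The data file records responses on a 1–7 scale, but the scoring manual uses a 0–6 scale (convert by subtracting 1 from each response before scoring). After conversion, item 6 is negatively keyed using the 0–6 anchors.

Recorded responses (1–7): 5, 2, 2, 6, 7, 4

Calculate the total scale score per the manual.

20

Convert to 0–6: 4, 1, 1, 5, 6, 3
Reverse-coded (reverse-coded value = 6 − response):
  item 6: 6 − 3 = 3
Scored: 4, 1, 1, 5, 6, 3
Total = 20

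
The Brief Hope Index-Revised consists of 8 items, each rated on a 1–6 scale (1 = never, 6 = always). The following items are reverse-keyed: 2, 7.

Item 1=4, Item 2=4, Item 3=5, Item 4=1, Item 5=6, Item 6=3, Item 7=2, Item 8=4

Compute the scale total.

31

Raw sum = 29. Reverse-keyed items: 2, 7; their raw sum = 6.
Each reversal replaces raw with 7 − raw, changing the total by 7 − 2·raw per item.
Total = 29 + 2·7 − 2·6 = 29 + 14 − 12 = 31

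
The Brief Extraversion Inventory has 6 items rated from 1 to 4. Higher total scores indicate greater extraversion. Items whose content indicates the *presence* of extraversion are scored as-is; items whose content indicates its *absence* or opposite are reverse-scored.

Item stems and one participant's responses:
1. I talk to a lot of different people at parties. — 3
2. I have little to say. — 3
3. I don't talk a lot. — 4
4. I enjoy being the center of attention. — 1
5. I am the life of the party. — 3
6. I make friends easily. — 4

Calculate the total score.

14

Items 2, 3 describe the absence/opposite of extraversion → reverse-score.
reverse-coded value = 5 − response.
  item 1: 3
  item 2: 5 − 3 = 2
  item 3: 5 − 4 = 1
  item 4: 1
  item 5: 3
  item 6: 4
Total = 3 + 2 + 1 + 1 + 3 + 4 = 14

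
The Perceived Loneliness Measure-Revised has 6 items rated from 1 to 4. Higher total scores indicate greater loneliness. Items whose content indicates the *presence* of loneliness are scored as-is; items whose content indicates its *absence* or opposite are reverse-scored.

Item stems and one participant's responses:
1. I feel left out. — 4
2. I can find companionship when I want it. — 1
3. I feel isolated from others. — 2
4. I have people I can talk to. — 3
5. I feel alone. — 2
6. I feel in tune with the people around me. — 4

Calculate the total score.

Items 2, 4, 6 describe the absence/opposite of loneliness → reverse-score.
reversed = (1+4) − raw = 5 − raw.
  item 1: 4
  item 2: 5 − 1 = 4
  item 3: 2
  item 4: 5 − 3 = 2
  item 5: 2
  item 6: 5 − 4 = 1
Total = 4 + 4 + 2 + 2 + 2 + 1 = 15

15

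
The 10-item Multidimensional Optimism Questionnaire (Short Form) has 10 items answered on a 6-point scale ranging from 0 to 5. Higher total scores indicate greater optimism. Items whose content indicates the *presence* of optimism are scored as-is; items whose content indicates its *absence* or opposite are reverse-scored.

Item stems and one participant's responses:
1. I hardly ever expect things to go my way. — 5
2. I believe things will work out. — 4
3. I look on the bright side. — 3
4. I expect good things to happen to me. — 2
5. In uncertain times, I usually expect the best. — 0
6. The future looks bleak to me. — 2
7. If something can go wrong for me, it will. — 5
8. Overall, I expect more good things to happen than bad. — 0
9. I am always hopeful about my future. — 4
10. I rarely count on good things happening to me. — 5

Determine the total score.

Items 1, 6, 7, 10 describe the absence/opposite of optimism → reverse-score.
on a 0–5 scale, reversed = 5 − raw.
  item 1: 5 − 5 = 0
  item 2: 4
  item 3: 3
  item 4: 2
  item 5: 0
  item 6: 5 − 2 = 3
  item 7: 5 − 5 = 0
  item 8: 0
  item 9: 4
  item 10: 5 − 5 = 0
Total = 0 + 4 + 3 + 2 + 0 + 3 + 0 + 0 + 4 + 0 = 16

16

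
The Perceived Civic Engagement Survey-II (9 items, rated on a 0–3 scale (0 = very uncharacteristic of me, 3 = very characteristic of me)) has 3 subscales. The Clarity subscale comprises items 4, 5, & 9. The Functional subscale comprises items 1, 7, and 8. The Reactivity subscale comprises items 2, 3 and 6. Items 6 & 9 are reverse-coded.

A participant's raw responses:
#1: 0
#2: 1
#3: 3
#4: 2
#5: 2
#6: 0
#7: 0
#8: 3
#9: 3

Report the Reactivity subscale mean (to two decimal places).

2.33

Reactivity items: 2, 3, 6.
Of these, item 6 is reverse-coded; on a 0–3 scale, reversed = 3 − raw.
  item 2: 1
  item 3: 3
  item 6: 3 − 0 = 3
Sum = 1 + 3 + 3 = 7
Mean = 7 / 3 = 2.33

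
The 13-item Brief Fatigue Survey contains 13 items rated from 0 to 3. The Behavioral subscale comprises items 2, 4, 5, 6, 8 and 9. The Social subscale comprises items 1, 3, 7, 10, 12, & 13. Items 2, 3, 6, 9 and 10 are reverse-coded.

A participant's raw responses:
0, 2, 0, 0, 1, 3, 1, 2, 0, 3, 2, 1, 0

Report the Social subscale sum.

5

Social items: 1, 3, 7, 10, 12, 13.
Of these, items 3 & 10 are reverse-coded; on a 0–3 scale, reversed = 3 − raw.
  item 1: 0
  item 3: 3 − 0 = 3
  item 7: 1
  item 10: 3 − 3 = 0
  item 12: 1
  item 13: 0
Sum = 0 + 3 + 1 + 0 + 1 + 0 = 5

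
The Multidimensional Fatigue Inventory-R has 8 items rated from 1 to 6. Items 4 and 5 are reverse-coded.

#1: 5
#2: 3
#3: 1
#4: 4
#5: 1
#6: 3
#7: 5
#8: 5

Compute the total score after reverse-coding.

31

Reverse-coded items use 7 − raw:
  item 4: 7 − 4 = 3
  item 5: 7 − 1 = 6
Scored responses: 5, 3, 1, 3, 6, 3, 5, 5
Total = 5 + 3 + 1 + 3 + 6 + 3 + 5 + 5 = 31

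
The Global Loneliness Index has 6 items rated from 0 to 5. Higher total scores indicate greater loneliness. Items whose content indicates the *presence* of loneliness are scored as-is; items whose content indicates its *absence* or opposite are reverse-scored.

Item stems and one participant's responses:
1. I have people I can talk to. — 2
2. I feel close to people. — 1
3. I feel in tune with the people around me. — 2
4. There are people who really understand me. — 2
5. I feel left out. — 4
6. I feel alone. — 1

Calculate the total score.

Items 1, 2, 3, 4 describe the absence/opposite of loneliness → reverse-score.
on a 0–5 scale, reversed = 5 − raw.
  item 1: 5 − 2 = 3
  item 2: 5 − 1 = 4
  item 3: 5 − 2 = 3
  item 4: 5 − 2 = 3
  item 5: 4
  item 6: 1
Total = 3 + 4 + 3 + 3 + 4 + 1 = 18

18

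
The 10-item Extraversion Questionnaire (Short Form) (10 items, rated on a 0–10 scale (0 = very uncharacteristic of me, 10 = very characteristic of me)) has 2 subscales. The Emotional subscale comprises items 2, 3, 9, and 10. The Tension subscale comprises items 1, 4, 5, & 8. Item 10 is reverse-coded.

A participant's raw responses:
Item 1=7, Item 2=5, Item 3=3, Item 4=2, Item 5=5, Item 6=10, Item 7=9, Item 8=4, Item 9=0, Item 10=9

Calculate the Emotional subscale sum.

9

Emotional items: 2, 3, 9, 10.
Of these, item 10 is reverse-coded; on a 0–10 scale, reversed = 10 − raw.
  item 2: 5
  item 3: 3
  item 9: 0
  item 10: 10 − 9 = 1
Sum = 5 + 3 + 0 + 1 = 9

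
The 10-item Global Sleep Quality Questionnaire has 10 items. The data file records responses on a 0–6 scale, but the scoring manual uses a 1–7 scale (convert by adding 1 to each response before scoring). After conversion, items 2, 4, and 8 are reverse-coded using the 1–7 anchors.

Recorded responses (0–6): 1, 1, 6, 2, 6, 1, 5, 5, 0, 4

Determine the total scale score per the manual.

43

Convert to 1–7: 2, 2, 7, 3, 7, 2, 6, 6, 1, 5
Reverse-coded (reversed = (1+7) − raw = 8 − raw):
  item 2: 8 − 2 = 6
  item 4: 8 − 3 = 5
  item 8: 8 − 6 = 2
Scored: 2, 6, 7, 5, 7, 2, 6, 2, 1, 5
Total = 43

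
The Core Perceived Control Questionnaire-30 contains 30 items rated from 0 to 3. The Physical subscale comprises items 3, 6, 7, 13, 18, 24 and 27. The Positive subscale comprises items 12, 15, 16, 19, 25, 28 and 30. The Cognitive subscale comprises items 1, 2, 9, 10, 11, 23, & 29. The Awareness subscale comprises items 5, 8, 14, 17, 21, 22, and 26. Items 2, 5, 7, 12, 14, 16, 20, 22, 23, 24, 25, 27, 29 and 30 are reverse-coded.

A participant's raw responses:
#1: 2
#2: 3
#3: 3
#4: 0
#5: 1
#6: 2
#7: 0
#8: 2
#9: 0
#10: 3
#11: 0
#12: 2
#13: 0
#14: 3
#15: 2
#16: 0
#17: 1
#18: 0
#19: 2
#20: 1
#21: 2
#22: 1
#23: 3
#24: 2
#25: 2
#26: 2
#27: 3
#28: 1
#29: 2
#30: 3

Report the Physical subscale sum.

Physical items: 3, 6, 7, 13, 18, 24, 27.
Of these, items 7, 24, & 27 are reverse-coded; reverse-coded value = 3 − response.
  item 3: 3
  item 6: 2
  item 7: 3 − 0 = 3
  item 13: 0
  item 18: 0
  item 24: 3 − 2 = 1
  item 27: 3 − 3 = 0
Sum = 3 + 2 + 3 + 0 + 0 + 1 + 0 = 9

9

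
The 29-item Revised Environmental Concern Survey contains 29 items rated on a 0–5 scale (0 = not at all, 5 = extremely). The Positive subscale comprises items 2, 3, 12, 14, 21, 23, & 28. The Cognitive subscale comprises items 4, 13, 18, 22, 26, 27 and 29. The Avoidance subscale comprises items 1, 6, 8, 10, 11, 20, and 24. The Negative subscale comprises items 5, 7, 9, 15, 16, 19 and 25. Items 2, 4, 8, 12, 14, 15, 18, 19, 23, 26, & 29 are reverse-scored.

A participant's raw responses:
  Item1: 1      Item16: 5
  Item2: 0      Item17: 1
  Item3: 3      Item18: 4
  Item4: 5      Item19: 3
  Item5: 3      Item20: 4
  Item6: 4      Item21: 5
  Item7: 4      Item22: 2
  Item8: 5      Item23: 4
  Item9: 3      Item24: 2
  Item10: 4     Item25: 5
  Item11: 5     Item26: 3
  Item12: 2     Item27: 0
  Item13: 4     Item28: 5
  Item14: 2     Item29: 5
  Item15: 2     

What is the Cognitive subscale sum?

Cognitive items: 4, 13, 18, 22, 26, 27, 29.
Of these, items 4, 18, 26, and 29 are reverse-scored; reversed = (0+5) − raw = 5 − raw.
  item 4: 5 − 5 = 0
  item 13: 4
  item 18: 5 − 4 = 1
  item 22: 2
  item 26: 5 − 3 = 2
  item 27: 0
  item 29: 5 − 5 = 0
Sum = 0 + 4 + 1 + 2 + 2 + 0 + 0 = 9

9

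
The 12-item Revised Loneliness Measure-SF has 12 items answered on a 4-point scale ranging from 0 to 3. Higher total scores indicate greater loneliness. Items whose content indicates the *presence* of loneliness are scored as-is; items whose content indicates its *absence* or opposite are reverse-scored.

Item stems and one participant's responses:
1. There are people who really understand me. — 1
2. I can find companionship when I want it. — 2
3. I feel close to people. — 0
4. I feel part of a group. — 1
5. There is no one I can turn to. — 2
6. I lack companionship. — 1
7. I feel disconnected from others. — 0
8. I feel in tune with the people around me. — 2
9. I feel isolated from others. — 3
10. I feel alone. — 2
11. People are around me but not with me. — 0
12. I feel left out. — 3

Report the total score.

Items 1, 2, 3, 4, 8 describe the absence/opposite of loneliness → reverse-score.
on a 0–3 scale, reversed = 3 − raw.
  item 1: 3 − 1 = 2
  item 2: 3 − 2 = 1
  item 3: 3 − 0 = 3
  item 4: 3 − 1 = 2
  item 5: 2
  item 6: 1
  item 7: 0
  item 8: 3 − 2 = 1
  item 9: 3
  item 10: 2
  item 11: 0
  item 12: 3
Total = 2 + 1 + 3 + 2 + 2 + 1 + 0 + 1 + 3 + 2 + 0 + 3 = 20

20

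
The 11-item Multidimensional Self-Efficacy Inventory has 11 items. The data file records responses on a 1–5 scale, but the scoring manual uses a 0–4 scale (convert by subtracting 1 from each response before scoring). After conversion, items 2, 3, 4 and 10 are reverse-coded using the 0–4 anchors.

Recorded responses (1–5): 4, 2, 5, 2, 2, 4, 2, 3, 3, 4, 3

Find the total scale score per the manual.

Convert to 0–4: 3, 1, 4, 1, 1, 3, 1, 2, 2, 3, 2
Reverse-coded (reverse-coded value = 4 − response):
  item 2: 4 − 1 = 3
  item 3: 4 − 4 = 0
  item 4: 4 − 1 = 3
  item 10: 4 − 3 = 1
Scored: 3, 3, 0, 3, 1, 3, 1, 2, 2, 1, 2
Total = 21

21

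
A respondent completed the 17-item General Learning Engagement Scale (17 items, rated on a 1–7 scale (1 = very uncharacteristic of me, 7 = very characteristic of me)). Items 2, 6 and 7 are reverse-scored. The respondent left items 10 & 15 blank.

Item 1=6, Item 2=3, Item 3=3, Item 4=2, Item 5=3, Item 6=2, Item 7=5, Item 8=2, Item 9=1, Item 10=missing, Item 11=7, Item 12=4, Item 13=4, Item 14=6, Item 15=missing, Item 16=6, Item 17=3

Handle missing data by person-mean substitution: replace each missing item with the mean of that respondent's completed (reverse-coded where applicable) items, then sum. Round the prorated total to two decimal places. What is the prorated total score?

69.13

Reverse-coded (reversed = (1+7) − raw = 8 − raw):
  item 2: 8 − 3 = 5
  item 6: 8 − 2 = 6
  item 7: 8 − 5 = 3
Completed scored items (15 of 17): 6, 5, 3, 2, 3, 6, 3, 2, 1, 7, 4, 4, 6, 6, 3; sum = 61.
Person mean = 61 / 15 ≈ 4.0667
Prorated total = (61 / 15) × 17 = 69.13 (to 2 dp)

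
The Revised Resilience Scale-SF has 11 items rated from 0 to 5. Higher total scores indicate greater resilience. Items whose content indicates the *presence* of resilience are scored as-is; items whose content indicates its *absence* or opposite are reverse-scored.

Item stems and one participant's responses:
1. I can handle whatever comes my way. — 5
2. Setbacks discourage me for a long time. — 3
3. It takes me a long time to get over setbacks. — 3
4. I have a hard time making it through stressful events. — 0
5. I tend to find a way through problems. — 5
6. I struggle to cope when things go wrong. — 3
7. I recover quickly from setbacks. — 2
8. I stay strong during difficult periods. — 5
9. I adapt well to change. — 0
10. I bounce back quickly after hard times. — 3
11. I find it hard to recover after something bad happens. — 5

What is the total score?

31

Items 2, 3, 4, 6, 11 describe the absence/opposite of resilience → reverse-score.
on a 0–5 scale, reversed = 5 − raw.
  item 1: 5
  item 2: 5 − 3 = 2
  item 3: 5 − 3 = 2
  item 4: 5 − 0 = 5
  item 5: 5
  item 6: 5 − 3 = 2
  item 7: 2
  item 8: 5
  item 9: 0
  item 10: 3
  item 11: 5 − 5 = 0
Total = 5 + 2 + 2 + 5 + 5 + 2 + 2 + 5 + 0 + 3 + 0 = 31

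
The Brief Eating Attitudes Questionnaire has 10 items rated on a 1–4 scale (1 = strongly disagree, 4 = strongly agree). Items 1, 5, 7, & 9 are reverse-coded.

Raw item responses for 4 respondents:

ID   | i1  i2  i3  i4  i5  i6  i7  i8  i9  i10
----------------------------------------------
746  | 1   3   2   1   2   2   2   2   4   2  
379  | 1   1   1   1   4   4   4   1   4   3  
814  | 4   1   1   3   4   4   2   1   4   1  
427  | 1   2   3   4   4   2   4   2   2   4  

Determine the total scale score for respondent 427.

26

Respondent 427 raw: 1, 2, 3, 4, 4, 2, 4, 2, 2, 4.
Reverse-coded (on a 1–4 scale, reversed = 5 − raw):
  item 1: 5 − 1 = 4
  item 2: 2
  item 3: 3
  item 4: 4
  item 5: 5 − 4 = 1
  item 6: 2
  item 7: 5 − 4 = 1
  item 8: 2
  item 9: 5 − 2 = 3
  item 10: 4
Sum = 4 + 2 + 3 + 4 + 1 + 2 + 1 + 2 + 3 + 4 = 26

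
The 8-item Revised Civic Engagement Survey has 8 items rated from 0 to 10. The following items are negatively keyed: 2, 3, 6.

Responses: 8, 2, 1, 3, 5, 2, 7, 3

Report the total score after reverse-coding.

Negatively keyed items use 10 − raw:
  item 2: 10 − 2 = 8
  item 3: 10 − 1 = 9
  item 6: 10 − 2 = 8
After reverse-coding: 8, 8, 9, 3, 5, 8, 7, 3
Total = 8 + 8 + 9 + 3 + 5 + 8 + 7 + 3 = 51

51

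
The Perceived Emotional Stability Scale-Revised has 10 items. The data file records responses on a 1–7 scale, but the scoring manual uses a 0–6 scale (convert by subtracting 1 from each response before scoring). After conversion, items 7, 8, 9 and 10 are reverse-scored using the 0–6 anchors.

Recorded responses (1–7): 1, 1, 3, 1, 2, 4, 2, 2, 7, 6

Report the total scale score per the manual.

Convert to 0–6: 0, 0, 2, 0, 1, 3, 1, 1, 6, 5
Reverse-coded (reverse-coded value = 6 − response):
  item 7: 6 − 1 = 5
  item 8: 6 − 1 = 5
  item 9: 6 − 6 = 0
  item 10: 6 − 5 = 1
Scored: 0, 0, 2, 0, 1, 3, 5, 5, 0, 1
Total = 17

17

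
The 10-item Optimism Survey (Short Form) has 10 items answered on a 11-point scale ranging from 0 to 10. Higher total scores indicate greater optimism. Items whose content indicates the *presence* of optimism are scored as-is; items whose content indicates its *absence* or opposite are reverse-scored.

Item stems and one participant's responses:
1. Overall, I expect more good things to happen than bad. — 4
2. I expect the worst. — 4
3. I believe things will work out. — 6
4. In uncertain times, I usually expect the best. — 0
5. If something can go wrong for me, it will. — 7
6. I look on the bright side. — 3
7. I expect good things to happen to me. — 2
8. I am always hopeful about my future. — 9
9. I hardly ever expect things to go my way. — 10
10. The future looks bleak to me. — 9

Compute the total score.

34

Items 2, 5, 9, 10 describe the absence/opposite of optimism → reverse-score.
on a 0–10 scale, reversed = 10 − raw.
  item 1: 4
  item 2: 10 − 4 = 6
  item 3: 6
  item 4: 0
  item 5: 10 − 7 = 3
  item 6: 3
  item 7: 2
  item 8: 9
  item 9: 10 − 10 = 0
  item 10: 10 − 9 = 1
Total = 4 + 6 + 6 + 0 + 3 + 3 + 2 + 9 + 0 + 1 = 34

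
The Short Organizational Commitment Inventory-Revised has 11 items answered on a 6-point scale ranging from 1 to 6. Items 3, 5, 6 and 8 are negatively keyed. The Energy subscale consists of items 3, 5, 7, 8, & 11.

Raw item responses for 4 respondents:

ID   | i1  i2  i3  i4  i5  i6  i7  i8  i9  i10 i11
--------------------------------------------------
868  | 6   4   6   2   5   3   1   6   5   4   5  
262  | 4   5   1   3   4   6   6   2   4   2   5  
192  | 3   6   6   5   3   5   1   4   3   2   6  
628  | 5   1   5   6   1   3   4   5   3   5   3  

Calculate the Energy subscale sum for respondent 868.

10

Respondent 868 raw: 6, 4, 6, 2, 5, 3, 1, 6, 5, 4, 5.
Energy items: 3, 5, 7, 8, 11.
Reverse-coded (reversed = (1+6) − raw = 7 − raw):
  item 3: 7 − 6 = 1
  item 5: 7 − 5 = 2
  item 7: 1
  item 8: 7 − 6 = 1
  item 11: 5
Sum = 1 + 2 + 1 + 1 + 5 = 10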